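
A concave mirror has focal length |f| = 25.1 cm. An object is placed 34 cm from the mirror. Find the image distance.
f = +25.1 cm (concave); 1/di = 1/f − 1/do → di = 95.89 cm (real image, in front of mirror)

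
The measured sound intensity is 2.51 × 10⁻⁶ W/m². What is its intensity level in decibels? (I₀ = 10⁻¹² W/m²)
β = 10·log₁₀(I/I₀) = 64 dB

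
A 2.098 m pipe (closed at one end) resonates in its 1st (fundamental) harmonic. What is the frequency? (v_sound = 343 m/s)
fₙ = nv/(4L) = 40.87 Hz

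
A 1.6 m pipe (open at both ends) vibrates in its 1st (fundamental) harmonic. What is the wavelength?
λₙ = 2L/n = 3.2 m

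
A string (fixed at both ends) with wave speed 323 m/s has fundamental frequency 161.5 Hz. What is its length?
L = v/(2f₁) = 1 m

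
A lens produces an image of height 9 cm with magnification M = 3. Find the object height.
ho = |hi|/|M| = 3 cm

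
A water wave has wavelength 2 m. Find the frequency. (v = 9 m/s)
f = v/λ = 4.5 Hz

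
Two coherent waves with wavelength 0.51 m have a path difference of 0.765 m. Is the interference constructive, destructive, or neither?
destructive — path difference = 1.5λ, an odd multiple of λ/2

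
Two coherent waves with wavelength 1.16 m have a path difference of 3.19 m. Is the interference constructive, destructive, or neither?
neither (partial) — path difference = 2.75λ, neither a whole number of wavelengths nor an odd multiple of λ/2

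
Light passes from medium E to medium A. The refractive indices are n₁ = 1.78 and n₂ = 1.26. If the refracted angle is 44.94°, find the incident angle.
sin θ₁ = (n₂/n₁)·sin θ₂ → θ₁ = 30°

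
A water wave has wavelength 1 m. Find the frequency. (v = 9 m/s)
f = v/λ = 9 Hz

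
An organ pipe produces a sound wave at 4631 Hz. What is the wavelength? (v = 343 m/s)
λ = v/f = 0.07407 m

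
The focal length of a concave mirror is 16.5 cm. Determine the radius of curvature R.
R = 2|f| = 33 cm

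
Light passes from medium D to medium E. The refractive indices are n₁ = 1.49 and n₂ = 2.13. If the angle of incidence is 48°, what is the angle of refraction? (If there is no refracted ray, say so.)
sin θ₂ = (n₁/n₂)·sin θ₁ = 0.5199 → θ₂ = 31.32°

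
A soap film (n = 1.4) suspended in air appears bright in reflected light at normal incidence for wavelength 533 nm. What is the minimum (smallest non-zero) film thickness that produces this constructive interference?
2nt = (m − ½)λ with m = 1 → t = (m − ½)λ/(2n) = 95.18 nm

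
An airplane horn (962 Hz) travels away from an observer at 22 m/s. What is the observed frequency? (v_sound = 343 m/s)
f_obs = f·v/(v + v_s) = 904 Hz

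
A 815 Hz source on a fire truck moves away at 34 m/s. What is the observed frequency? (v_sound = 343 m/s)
f_obs = f·v/(v + v_s) = 741.5 Hz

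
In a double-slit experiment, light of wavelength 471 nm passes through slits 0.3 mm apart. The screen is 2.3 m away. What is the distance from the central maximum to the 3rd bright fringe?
y = mλL/d = 10.83 mm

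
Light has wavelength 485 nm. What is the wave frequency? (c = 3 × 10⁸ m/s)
f = c/λ = 6.186 × 10¹⁴ Hz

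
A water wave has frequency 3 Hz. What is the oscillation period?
T = 1/f = 0.3333 s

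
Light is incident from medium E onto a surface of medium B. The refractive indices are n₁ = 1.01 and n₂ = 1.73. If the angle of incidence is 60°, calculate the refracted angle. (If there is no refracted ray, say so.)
sin θ₂ = (n₁/n₂)·sin θ₁ = 0.5056 → θ₂ = 30.37°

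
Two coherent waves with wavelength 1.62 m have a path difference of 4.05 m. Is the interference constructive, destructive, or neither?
destructive — path difference = 2.5λ, an odd multiple of λ/2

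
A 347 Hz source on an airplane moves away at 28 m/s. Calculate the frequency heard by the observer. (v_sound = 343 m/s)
f_obs = f·v/(v + v_s) = 320.8 Hz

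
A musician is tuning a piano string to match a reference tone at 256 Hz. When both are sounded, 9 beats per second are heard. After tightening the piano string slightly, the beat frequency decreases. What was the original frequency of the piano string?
247 Hz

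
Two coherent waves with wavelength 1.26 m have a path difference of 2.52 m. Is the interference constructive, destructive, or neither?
constructive — path difference = 2λ, a whole number of wavelengths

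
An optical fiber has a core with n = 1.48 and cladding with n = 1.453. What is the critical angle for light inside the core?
θc = arcsin(n_cladding/n_core) = 79.04°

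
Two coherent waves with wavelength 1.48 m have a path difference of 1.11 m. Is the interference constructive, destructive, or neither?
neither (partial) — path difference = 0.75λ, neither a whole number of wavelengths nor an odd multiple of λ/2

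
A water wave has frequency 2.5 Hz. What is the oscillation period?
T = 1/f = 0.4 s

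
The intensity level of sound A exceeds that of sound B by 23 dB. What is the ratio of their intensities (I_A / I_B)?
I_A/I_B = 10^(Δβ/10) = 199.5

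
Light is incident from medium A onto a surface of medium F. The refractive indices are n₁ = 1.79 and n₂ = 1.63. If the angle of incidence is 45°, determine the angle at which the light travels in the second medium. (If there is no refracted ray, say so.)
sin θ₂ = (n₁/n₂)·sin θ₁ = 0.7765 → θ₂ = 50.94°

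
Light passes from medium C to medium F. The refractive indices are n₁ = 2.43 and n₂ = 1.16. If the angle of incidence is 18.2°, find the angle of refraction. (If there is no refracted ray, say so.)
sin θ₂ = (n₁/n₂)·sin θ₁ = 0.6543 → θ₂ = 40.87°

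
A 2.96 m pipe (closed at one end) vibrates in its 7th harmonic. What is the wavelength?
λₙ = 4L/n = 1.691 m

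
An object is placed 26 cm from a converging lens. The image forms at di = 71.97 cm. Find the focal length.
1/f = 1/do + 1/di → f = 19.1 cm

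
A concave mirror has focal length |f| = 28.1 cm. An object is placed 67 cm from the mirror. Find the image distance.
f = +28.1 cm (concave); 1/di = 1/f − 1/do → di = 48.4 cm (real image, in front of mirror)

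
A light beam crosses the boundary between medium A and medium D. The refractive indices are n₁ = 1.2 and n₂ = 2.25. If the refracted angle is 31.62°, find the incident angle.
sin θ₁ = (n₂/n₁)·sin θ₂ → θ₁ = 79.43°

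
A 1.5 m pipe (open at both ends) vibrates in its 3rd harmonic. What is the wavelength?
λₙ = 2L/n = 1 m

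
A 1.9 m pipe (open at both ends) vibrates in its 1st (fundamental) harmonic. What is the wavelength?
λₙ = 2L/n = 3.8 m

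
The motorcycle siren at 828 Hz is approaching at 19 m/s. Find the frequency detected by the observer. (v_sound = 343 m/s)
f_obs = f·v/(v − v_s) = 876.6 Hz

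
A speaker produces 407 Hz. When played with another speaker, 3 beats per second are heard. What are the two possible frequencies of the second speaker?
f₂ = 407 ± 3 Hz → 410 Hz or 404 Hz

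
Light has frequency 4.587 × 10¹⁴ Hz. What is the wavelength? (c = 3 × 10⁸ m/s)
λ = c/f = 654 nm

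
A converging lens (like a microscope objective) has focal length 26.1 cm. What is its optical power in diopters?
P = 1/f = 3.831 D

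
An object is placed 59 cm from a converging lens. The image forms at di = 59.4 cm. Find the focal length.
1/f = 1/do + 1/di → f = 29.6 cm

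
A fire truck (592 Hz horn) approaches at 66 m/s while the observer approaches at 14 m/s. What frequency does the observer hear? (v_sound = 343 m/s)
f_obs = f·(v + v_o)/(v − v_s) = 763 Hz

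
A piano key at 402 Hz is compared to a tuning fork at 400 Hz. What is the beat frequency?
2 Hz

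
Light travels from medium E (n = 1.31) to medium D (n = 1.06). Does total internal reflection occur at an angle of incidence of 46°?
θc = arcsin(n₂/n₁) = 54.01°; 46° < θc, so no — the ray refracts.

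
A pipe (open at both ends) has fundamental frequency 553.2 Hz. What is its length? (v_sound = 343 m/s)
L = v/(2f₁) = 0.31 m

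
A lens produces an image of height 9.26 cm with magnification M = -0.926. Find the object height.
ho = |hi|/|M| = 10 cm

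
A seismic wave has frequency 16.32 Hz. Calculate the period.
T = 1/f = 0.06127 s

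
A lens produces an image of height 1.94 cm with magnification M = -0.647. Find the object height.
ho = |hi|/|M| = 2.998 cm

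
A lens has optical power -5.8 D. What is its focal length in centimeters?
f = 1/P = -17.24 cm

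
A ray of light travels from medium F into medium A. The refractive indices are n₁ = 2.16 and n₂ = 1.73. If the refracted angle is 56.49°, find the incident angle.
sin θ₁ = (n₂/n₁)·sin θ₂ → θ₁ = 41.9°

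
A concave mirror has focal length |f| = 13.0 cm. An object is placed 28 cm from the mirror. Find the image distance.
f = +13.0 cm (concave); 1/di = 1/f − 1/do → di = 24.27 cm (real image, in front of mirror)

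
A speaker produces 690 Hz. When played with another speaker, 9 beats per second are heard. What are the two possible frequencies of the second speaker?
f₂ = 690 ± 9 Hz → 699 Hz or 681 Hz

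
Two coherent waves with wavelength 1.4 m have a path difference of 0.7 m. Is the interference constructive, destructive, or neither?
destructive — path difference = 0.5λ, an odd multiple of λ/2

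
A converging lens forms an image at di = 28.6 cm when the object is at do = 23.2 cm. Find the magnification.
M = −di/do = -1.233 (inverted image)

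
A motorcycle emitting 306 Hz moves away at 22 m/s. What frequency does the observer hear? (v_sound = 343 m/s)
f_obs = f·v/(v + v_s) = 287.6 Hz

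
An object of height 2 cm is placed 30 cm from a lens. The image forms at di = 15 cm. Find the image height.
hi = (-di/do) × ho = -1 cm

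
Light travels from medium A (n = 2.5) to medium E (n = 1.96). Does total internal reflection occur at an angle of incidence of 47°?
θc = arcsin(n₂/n₁) = 51.63°; 47° < θc, so no — the ray refracts.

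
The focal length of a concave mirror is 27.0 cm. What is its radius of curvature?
R = 2|f| = 54 cm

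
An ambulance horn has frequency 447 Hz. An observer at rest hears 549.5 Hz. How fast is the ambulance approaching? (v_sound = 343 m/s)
v_s = v·(1 − f/f_obs) = 63.98 m/s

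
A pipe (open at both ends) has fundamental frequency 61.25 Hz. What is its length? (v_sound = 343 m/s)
L = v/(2f₁) = 2.8 m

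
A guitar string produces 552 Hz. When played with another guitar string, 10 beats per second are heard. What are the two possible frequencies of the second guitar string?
f₂ = 552 ± 10 Hz → 562 Hz or 542 Hz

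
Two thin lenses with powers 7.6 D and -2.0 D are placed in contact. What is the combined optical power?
P_total = P₁ + P₂ = 5.6 D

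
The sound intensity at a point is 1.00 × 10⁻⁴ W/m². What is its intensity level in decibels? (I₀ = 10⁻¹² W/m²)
β = 10·log₁₀(I/I₀) = 80 dB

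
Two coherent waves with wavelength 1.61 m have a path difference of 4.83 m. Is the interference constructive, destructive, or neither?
constructive — path difference = 3λ, a whole number of wavelengths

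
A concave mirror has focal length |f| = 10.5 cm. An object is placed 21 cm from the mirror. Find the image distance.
f = +10.5 cm (concave); 1/di = 1/f − 1/do → di = 21 cm (real image, in front of mirror)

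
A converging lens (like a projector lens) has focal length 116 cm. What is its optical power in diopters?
P = 1/f = 0.8621 D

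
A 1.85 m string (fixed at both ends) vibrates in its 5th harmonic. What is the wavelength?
λₙ = 2L/n = 0.74 m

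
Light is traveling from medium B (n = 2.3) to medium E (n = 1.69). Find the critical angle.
θc = arcsin(n₂/n₁) = 47.29°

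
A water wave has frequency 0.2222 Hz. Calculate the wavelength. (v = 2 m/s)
λ = v/f = 9.001 m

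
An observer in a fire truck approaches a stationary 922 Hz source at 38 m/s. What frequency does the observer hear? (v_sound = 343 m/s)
f_obs = f·(v + v_o)/v = 1024 Hz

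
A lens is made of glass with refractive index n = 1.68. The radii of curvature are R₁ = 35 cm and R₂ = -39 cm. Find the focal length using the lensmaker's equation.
1/f = (n − 1)(1/R₁ − 1/R₂) → f = 27.13 cm (converging lens)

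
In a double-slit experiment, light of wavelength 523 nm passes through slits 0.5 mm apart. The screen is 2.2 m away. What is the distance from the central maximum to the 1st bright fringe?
y = mλL/d = 2.301 mm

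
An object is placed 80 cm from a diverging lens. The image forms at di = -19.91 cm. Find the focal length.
1/f = 1/do + 1/di → f = -26.51 cm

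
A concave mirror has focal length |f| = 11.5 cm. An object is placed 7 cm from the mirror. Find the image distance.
f = +11.5 cm (concave); 1/di = 1/f − 1/do → di = -17.89 cm (virtual image, behind mirror)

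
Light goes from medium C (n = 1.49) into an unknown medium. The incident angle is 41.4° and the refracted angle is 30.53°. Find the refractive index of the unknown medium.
n₂ = n₁·sin θ₁ / sin θ₂ = 1.94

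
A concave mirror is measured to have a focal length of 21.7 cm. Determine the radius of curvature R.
R = 2|f| = 43.4 cm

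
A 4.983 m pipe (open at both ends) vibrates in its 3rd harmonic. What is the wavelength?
λₙ = 2L/n = 3.322 m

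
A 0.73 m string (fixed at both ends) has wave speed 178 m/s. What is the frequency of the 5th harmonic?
fₙ = nv/(2L) = 609.6 Hz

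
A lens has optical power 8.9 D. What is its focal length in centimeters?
f = 1/P = 11.24 cm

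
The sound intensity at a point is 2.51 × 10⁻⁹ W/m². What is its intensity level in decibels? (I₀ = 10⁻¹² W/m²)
β = 10·log₁₀(I/I₀) = 34 dB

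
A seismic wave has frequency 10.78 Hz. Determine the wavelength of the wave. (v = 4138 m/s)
λ = v/f = 383.9 m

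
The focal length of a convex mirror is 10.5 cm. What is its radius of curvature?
R = 2|f| = 21 cm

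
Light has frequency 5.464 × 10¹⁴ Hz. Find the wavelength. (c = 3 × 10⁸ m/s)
λ = c/f = 549 nm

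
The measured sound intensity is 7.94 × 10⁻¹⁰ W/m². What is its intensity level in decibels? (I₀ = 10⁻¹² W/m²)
β = 10·log₁₀(I/I₀) = 29 dB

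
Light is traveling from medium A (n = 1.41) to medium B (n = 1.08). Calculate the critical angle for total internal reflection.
θc = arcsin(n₂/n₁) = 49.99°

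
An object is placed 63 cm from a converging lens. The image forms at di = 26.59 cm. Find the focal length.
1/f = 1/do + 1/di → f = 18.7 cm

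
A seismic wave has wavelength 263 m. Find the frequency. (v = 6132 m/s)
f = v/λ = 23.32 Hz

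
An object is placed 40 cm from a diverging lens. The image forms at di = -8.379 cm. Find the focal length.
1/f = 1/do + 1/di → f = -10.6 cm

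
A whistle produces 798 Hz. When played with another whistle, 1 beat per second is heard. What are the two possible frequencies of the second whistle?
f₂ = 798 ± 1 Hz → 799 Hz or 797 Hz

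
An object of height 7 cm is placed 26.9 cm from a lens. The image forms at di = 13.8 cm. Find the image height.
hi = (-di/do) × ho = -3.591 cm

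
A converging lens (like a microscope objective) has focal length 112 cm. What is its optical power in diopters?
P = 1/f = 0.8929 D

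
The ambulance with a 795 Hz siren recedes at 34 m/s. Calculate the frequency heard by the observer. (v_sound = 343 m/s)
f_obs = f·v/(v + v_s) = 723.3 Hz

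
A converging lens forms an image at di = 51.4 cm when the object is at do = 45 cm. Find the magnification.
M = −di/do = -1.142 (inverted image)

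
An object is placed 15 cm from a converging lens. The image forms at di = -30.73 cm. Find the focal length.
1/f = 1/do + 1/di → f = 29.3 cm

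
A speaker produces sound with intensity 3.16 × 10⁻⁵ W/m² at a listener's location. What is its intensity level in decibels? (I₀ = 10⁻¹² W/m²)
β = 10·log₁₀(I/I₀) = 75 dB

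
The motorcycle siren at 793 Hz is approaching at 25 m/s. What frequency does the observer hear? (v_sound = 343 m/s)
f_obs = f·v/(v − v_s) = 855.3 Hz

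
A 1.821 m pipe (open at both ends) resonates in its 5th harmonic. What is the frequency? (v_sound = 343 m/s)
fₙ = nv/(2L) = 470.9 Hz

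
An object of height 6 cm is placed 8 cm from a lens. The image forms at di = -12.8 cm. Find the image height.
hi = (-di/do) × ho = 9.6 cm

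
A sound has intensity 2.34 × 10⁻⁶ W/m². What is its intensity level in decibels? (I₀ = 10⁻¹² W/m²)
β = 10·log₁₀(I/I₀) = 63.69 dB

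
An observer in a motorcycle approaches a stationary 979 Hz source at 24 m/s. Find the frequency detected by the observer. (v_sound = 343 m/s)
f_obs = f·(v + v_o)/v = 1048 Hz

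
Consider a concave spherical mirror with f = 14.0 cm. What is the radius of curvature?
R = 2|f| = 28 cm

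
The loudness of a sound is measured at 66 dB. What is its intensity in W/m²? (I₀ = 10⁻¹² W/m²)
I = I₀·10^(β/10) = 3.98 × 10⁻⁶ W/m²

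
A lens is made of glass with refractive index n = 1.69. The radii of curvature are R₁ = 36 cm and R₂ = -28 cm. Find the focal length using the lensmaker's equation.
1/f = (n − 1)(1/R₁ − 1/R₂) → f = 22.83 cm (converging lens)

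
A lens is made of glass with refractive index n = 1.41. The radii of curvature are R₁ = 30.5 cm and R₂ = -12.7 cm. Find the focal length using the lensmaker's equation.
1/f = (n − 1)(1/R₁ − 1/R₂) → f = 21.87 cm (converging lens)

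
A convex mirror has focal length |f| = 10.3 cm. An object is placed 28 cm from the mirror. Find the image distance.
f = −10.3 cm (convex); 1/di = 1/f − 1/do → di = -7.53 cm (virtual image, behind mirror)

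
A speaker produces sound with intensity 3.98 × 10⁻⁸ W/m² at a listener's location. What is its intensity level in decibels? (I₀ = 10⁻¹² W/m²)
β = 10·log₁₀(I/I₀) = 46 dB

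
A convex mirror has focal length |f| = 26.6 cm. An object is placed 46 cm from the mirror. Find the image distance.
f = −26.6 cm (convex); 1/di = 1/f − 1/do → di = -16.85 cm (virtual image, behind mirror)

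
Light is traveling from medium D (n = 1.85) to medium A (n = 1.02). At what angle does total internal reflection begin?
θc = arcsin(n₂/n₁) = 33.46°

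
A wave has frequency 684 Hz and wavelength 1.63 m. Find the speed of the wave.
v = fλ = 1115 m/s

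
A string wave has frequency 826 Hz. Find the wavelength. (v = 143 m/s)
λ = v/f = 0.1731 m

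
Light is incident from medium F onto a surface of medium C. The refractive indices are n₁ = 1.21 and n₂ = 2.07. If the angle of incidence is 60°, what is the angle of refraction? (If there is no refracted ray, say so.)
sin θ₂ = (n₁/n₂)·sin θ₁ = 0.5062 → θ₂ = 30.41°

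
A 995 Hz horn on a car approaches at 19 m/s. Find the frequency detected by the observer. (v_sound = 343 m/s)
f_obs = f·v/(v − v_s) = 1053 Hz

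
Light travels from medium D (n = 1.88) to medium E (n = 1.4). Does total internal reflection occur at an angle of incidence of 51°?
θc = arcsin(n₂/n₁) = 48.13°; 51° > θc, so yes — total internal reflection.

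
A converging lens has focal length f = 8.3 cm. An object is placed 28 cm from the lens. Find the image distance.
1/di = 1/f − 1/do → di = 11.8 cm (real image)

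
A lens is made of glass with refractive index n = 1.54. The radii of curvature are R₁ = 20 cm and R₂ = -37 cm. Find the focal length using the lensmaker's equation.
1/f = (n − 1)(1/R₁ − 1/R₂) → f = 24.04 cm (converging lens)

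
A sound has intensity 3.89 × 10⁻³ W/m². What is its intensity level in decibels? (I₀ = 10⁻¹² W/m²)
β = 10·log₁₀(I/I₀) = 95.9 dB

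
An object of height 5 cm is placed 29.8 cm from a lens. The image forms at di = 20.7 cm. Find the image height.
hi = (-di/do) × ho = -3.473 cm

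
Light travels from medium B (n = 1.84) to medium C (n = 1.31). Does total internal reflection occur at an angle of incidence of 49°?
θc = arcsin(n₂/n₁) = 45.39°; 49° > θc, so yes — total internal reflection.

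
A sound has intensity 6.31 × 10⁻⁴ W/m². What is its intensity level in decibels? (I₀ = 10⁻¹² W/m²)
β = 10·log₁₀(I/I₀) = 88 dB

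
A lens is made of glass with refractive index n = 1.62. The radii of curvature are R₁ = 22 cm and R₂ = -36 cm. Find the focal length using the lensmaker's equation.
1/f = (n − 1)(1/R₁ − 1/R₂) → f = 22.02 cm (converging lens)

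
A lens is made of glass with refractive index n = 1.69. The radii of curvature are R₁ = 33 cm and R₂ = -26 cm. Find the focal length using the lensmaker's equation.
1/f = (n − 1)(1/R₁ − 1/R₂) → f = 21.08 cm (converging lens)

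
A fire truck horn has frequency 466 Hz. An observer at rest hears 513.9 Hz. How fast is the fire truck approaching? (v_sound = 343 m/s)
v_s = v·(1 − f/f_obs) = 31.97 m/s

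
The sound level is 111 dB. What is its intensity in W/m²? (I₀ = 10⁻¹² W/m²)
I = I₀·10^(β/10) = 1.26 × 10⁻¹ W/m²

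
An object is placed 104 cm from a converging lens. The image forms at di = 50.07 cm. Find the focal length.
1/f = 1/do + 1/di → f = 33.8 cm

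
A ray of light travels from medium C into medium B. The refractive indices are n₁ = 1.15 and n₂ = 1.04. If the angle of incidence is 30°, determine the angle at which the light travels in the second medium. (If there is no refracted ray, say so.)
sin θ₂ = (n₁/n₂)·sin θ₁ = 0.5529 → θ₂ = 33.57°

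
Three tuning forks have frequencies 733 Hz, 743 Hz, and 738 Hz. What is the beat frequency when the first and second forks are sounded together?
10 Hz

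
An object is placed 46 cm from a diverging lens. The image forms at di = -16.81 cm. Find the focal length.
1/f = 1/do + 1/di → f = -26.49 cm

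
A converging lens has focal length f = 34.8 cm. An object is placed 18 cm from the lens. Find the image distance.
1/di = 1/f − 1/do → di = -37.29 cm (virtual image)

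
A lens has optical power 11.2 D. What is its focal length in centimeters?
f = 1/P = 8.929 cm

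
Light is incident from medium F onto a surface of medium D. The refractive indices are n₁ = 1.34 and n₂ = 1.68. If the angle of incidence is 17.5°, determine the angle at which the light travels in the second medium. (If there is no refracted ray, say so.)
sin θ₂ = (n₁/n₂)·sin θ₁ = 0.2398 → θ₂ = 13.88°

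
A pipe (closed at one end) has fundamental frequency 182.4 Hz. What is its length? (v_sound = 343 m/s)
L = v/(4f₁) = 0.4701 m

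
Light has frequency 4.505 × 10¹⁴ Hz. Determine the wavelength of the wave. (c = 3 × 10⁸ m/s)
λ = c/f = 665.9 nm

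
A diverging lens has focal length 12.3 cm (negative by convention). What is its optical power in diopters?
P = 1/f = -8.13 D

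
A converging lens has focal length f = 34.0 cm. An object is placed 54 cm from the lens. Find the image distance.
1/di = 1/f − 1/do → di = 91.8 cm (real image)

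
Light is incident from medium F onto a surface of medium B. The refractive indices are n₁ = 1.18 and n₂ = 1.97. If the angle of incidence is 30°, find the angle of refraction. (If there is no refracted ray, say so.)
sin θ₂ = (n₁/n₂)·sin θ₁ = 0.2995 → θ₂ = 17.43°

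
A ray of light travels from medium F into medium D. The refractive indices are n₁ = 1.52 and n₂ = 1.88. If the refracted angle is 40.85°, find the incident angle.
sin θ₁ = (n₂/n₁)·sin θ₂ → θ₁ = 54°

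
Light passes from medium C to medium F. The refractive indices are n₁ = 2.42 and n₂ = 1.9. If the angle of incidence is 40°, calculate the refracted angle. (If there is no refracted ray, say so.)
sin θ₂ = (n₁/n₂)·sin θ₁ = 0.8187 → θ₂ = 54.96°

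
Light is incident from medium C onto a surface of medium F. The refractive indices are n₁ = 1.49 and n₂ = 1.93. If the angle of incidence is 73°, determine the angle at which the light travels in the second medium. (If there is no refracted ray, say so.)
sin θ₂ = (n₁/n₂)·sin θ₁ = 0.7383 → θ₂ = 47.59°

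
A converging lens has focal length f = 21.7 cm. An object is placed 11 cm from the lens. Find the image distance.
1/di = 1/f − 1/do → di = -22.31 cm (virtual image)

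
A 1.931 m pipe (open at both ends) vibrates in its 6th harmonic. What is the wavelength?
λₙ = 2L/n = 0.6437 m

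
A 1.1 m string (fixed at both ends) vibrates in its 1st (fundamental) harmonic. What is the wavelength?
λₙ = 2L/n = 2.2 m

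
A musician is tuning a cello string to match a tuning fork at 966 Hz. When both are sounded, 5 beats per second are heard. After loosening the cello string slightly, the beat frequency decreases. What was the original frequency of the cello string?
971 Hz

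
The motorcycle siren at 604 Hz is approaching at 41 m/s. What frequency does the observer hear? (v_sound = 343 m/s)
f_obs = f·v/(v − v_s) = 686 Hz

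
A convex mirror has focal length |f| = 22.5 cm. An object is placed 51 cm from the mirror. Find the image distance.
f = −22.5 cm (convex); 1/di = 1/f − 1/do → di = -15.61 cm (virtual image, behind mirror)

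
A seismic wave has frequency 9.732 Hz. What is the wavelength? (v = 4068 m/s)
λ = v/f = 418 m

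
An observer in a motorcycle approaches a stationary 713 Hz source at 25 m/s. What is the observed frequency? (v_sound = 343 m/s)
f_obs = f·(v + v_o)/v = 765 Hz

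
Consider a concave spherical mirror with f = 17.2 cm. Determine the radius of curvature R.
R = 2|f| = 34.4 cm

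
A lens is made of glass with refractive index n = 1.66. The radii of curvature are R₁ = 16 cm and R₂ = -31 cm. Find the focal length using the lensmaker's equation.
1/f = (n − 1)(1/R₁ − 1/R₂) → f = 15.99 cm (converging lens)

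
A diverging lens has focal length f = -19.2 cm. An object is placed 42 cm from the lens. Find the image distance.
1/di = 1/f − 1/do → di = -13.18 cm (virtual image)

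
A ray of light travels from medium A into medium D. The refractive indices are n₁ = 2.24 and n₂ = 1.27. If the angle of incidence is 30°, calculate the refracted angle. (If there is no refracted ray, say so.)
sin θ₂ = (n₁/n₂)·sin θ₁ = 0.8819 → θ₂ = 61.87°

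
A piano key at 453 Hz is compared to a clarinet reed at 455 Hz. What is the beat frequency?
2 Hz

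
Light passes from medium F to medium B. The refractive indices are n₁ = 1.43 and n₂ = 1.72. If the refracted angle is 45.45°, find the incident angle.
sin θ₁ = (n₂/n₁)·sin θ₂ → θ₁ = 59°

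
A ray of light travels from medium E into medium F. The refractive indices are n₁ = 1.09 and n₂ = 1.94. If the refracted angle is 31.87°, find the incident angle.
sin θ₁ = (n₂/n₁)·sin θ₂ → θ₁ = 70.01°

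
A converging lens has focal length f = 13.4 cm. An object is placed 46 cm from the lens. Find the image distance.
1/di = 1/f − 1/do → di = 18.91 cm (real image)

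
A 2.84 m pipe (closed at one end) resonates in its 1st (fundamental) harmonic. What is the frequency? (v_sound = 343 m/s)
fₙ = nv/(4L) = 30.19 Hz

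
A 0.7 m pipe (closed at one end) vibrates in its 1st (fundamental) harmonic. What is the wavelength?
λₙ = 4L/n = 2.8 m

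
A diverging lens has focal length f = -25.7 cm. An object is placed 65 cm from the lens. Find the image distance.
1/di = 1/f − 1/do → di = -18.42 cm (virtual image)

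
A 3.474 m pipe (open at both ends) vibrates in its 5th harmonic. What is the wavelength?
λₙ = 2L/n = 1.39 m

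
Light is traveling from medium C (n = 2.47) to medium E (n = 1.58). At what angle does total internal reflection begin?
θc = arcsin(n₂/n₁) = 39.77°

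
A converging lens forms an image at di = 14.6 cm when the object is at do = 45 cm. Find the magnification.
M = −di/do = -0.3244 (inverted image)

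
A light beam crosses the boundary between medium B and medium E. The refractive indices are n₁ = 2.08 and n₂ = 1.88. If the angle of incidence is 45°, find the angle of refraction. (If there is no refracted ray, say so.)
sin θ₂ = (n₁/n₂)·sin θ₁ = 0.7823 → θ₂ = 51.47°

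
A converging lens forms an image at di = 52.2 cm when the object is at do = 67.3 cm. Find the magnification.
M = −di/do = -0.7756 (inverted image)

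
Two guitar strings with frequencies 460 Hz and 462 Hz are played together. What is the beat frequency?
2 Hz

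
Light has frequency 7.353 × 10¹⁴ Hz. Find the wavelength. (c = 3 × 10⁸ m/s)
λ = c/f = 408 nm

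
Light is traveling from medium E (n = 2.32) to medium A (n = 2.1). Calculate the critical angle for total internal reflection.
θc = arcsin(n₂/n₁) = 64.85°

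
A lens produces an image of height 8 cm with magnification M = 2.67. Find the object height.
ho = |hi|/|M| = 2.996 cm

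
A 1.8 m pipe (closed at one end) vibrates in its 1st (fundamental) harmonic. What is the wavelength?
λₙ = 4L/n = 7.2 m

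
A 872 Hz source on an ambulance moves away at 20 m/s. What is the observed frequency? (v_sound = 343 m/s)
f_obs = f·v/(v + v_s) = 824 Hz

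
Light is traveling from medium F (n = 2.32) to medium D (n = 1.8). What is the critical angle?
θc = arcsin(n₂/n₁) = 50.88°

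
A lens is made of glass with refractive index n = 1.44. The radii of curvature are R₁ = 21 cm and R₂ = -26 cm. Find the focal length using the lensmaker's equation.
1/f = (n − 1)(1/R₁ − 1/R₂) → f = 26.4 cm (converging lens)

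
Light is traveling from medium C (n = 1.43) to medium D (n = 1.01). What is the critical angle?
θc = arcsin(n₂/n₁) = 44.93°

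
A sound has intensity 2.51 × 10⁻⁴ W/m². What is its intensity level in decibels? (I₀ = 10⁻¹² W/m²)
β = 10·log₁₀(I/I₀) = 84 dB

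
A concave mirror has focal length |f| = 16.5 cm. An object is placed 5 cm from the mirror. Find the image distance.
f = +16.5 cm (concave); 1/di = 1/f − 1/do → di = -7.174 cm (virtual image, behind mirror)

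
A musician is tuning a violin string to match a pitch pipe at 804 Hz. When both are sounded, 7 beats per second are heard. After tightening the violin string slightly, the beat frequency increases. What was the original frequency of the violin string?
811 Hz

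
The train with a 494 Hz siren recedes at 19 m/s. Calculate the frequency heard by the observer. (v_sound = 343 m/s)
f_obs = f·v/(v + v_s) = 468.1 Hz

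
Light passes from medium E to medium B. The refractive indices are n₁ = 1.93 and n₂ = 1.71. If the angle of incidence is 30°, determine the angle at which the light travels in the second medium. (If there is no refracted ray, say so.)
sin θ₂ = (n₁/n₂)·sin θ₁ = 0.5643 → θ₂ = 34.36°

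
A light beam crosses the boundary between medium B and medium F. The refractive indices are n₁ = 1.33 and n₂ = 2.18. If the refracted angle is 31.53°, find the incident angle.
sin θ₁ = (n₂/n₁)·sin θ₂ → θ₁ = 59°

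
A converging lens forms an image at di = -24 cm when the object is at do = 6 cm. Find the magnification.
M = −di/do = 4 (upright image)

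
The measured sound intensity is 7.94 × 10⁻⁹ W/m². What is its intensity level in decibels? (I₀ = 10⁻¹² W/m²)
β = 10·log₁₀(I/I₀) = 39 dB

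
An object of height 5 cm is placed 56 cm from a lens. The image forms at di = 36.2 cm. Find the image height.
hi = (-di/do) × ho = -3.232 cm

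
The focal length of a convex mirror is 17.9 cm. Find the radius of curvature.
R = 2|f| = 35.8 cm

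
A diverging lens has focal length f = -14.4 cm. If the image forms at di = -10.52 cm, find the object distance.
1/do = 1/f − 1/di → do = 39.04 cm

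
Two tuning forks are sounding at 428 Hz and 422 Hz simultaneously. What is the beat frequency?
6 Hz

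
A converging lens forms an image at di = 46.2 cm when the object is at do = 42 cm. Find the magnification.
M = −di/do = -1.1 (inverted image)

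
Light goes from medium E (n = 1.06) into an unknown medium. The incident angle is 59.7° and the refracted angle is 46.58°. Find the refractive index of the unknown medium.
n₂ = n₁·sin θ₁ / sin θ₂ = 1.26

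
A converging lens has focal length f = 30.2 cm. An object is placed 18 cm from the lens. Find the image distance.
1/di = 1/f − 1/do → di = -44.56 cm (virtual image)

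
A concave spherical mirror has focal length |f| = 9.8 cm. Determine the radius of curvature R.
R = 2|f| = 19.6 cm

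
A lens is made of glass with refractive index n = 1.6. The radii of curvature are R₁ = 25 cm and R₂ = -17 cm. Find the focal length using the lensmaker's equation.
1/f = (n − 1)(1/R₁ − 1/R₂) → f = 16.87 cm (converging lens)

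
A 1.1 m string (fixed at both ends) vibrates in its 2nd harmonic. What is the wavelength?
λₙ = 2L/n = 1.1 m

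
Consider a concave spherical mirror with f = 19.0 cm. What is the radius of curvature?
R = 2|f| = 38 cm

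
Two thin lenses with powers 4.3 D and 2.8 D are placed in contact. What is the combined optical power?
P_total = P₁ + P₂ = 7.1 D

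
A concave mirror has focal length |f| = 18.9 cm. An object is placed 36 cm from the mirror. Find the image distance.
f = +18.9 cm (concave); 1/di = 1/f − 1/do → di = 39.79 cm (real image, in front of mirror)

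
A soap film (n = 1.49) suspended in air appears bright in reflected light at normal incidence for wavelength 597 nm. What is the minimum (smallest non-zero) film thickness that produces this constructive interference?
2nt = (m − ½)λ with m = 1 → t = (m − ½)λ/(2n) = 100.2 nm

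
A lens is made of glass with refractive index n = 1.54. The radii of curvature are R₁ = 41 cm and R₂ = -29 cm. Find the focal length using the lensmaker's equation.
1/f = (n − 1)(1/R₁ − 1/R₂) → f = 31.46 cm (converging lens)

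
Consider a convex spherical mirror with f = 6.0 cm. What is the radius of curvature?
R = 2|f| = 12 cm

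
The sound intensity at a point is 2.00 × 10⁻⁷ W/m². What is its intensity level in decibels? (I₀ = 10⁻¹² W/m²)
β = 10·log₁₀(I/I₀) = 53.01 dB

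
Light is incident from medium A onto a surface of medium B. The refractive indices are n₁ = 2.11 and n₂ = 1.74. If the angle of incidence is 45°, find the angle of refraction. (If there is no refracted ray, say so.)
sin θ₂ = (n₁/n₂)·sin θ₁ = 0.8575 → θ₂ = 59.03°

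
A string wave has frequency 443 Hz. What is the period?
T = 1/f = 0.002257 s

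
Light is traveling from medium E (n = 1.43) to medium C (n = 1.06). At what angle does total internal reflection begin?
θc = arcsin(n₂/n₁) = 47.84°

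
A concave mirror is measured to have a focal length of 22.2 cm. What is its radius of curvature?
R = 2|f| = 44.4 cm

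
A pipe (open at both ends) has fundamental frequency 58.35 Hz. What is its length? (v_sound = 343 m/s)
L = v/(2f₁) = 2.939 m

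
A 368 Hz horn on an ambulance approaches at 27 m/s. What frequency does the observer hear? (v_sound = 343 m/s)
f_obs = f·v/(v − v_s) = 399.4 Hz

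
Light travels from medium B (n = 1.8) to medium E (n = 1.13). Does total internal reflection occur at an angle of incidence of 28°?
θc = arcsin(n₂/n₁) = 38.89°; 28° < θc, so no — the ray refracts.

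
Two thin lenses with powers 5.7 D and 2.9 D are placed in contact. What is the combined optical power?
P_total = P₁ + P₂ = 8.6 D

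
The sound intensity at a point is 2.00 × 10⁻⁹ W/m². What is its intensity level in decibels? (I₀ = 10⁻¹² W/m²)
β = 10·log₁₀(I/I₀) = 33.01 dB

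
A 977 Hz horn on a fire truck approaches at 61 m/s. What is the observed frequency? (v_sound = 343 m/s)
f_obs = f·v/(v − v_s) = 1188 Hz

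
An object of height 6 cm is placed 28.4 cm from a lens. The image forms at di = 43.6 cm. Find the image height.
hi = (-di/do) × ho = -9.211 cm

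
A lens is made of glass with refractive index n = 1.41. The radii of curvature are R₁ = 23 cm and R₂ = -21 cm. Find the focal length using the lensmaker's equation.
1/f = (n − 1)(1/R₁ − 1/R₂) → f = 26.77 cm (converging lens)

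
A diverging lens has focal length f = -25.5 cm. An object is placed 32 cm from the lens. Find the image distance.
1/di = 1/f − 1/do → di = -14.19 cm (virtual image)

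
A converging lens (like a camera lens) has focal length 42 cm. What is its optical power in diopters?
P = 1/f = 2.381 D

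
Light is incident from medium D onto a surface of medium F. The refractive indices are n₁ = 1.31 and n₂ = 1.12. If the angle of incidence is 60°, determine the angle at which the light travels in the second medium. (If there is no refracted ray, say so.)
sin θ₂ = (n₁/n₂)·sin θ₁ = 1.013 > 1, so there is no refracted ray — the light undergoes total internal reflection.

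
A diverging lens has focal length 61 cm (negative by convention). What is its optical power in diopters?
P = 1/f = -1.639 D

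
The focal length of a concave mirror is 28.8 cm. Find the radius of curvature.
R = 2|f| = 57.6 cm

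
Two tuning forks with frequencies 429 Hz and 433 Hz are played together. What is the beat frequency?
4 Hz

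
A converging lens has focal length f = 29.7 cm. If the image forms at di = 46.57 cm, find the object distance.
1/do = 1/f − 1/di → do = 81.99 cm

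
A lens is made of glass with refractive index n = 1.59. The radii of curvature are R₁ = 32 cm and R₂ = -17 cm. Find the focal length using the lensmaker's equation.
1/f = (n − 1)(1/R₁ − 1/R₂) → f = 18.82 cm (converging lens)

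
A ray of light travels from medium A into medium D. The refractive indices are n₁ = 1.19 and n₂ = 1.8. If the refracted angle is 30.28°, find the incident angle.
sin θ₁ = (n₂/n₁)·sin θ₂ → θ₁ = 49.7°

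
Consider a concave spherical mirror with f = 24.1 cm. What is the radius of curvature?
R = 2|f| = 48.2 cm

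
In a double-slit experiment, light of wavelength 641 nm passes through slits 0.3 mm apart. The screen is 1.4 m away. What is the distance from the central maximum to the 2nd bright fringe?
y = mλL/d = 5.983 mm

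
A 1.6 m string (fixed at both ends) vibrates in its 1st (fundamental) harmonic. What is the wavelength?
λₙ = 2L/n = 3.2 m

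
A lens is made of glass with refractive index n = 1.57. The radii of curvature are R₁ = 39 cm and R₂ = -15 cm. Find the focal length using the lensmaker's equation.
1/f = (n − 1)(1/R₁ − 1/R₂) → f = 19.01 cm (converging lens)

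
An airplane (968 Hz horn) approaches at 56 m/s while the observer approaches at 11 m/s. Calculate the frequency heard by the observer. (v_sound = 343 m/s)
f_obs = f·(v + v_o)/(v − v_s) = 1194 Hz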